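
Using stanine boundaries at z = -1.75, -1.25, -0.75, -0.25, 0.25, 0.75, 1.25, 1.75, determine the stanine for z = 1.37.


Stanine boundaries: [-1.75, -1.25, -0.75, -0.25, 0.25, 0.75, 1.25, 1.75]
z = 1.37
Check each boundary:
  z >= -1.75 -> could be stanine 2
  z >= -1.25 -> could be stanine 3
  z >= -0.75 -> could be stanine 4
  z >= -0.25 -> could be stanine 5
  z >= 0.25 -> could be stanine 6
  z >= 0.75 -> could be stanine 7
  z >= 1.25 -> could be stanine 8
  z < 1.75
Highest qualifying boundary gives stanine = 8

8


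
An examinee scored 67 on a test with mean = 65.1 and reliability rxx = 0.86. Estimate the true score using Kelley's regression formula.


T_est = rxx * X + (1 - rxx) * mean
T_est = 0.86 * 67 + 0.14 * 65.1
T_est = 57.62 + 9.114
T_est = 66.734

66.734


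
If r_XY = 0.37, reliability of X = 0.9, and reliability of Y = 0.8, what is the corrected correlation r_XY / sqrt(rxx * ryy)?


r_corrected = rxy / sqrt(rxx * ryy)
= 0.37 / sqrt(0.9 * 0.8)
= 0.37 / sqrt(0.72)
= 0.37 / 0.848528
r_corrected = 0.436

0.436


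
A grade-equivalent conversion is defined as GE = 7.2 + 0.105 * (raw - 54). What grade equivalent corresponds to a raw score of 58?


raw - median = 58 - 54 = 4
slope * diff = 0.105 * 4 = 0.42
GE = 7.2 + 0.42
GE = 7.62

7.62


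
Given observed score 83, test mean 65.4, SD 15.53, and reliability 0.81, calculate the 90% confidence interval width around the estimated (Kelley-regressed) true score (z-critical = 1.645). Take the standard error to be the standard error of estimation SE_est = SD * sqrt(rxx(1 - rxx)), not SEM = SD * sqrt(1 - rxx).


True score estimate = 0.81*83 + 0.19*65.4 = 79.656
SE_est = SD * sqrt(rxx * (1 - rxx)) = 15.53 * sqrt(0.81 * 0.19) = 15.53 * sqrt(0.1539) = 6.092433
CI = T_est +/- z * SE_est, so width = 2 * z * SE_est = 2 * 1.645 * 6.092433
Width = 20.0441

20.0441


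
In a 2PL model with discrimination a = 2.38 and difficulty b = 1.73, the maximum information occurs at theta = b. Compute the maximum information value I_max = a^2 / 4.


For 2PL, max info at theta = b = 1.73
I_max = a^2 / 4 = 2.38^2 / 4
= 5.6644 / 4
I_max = 1.4161

1.4161


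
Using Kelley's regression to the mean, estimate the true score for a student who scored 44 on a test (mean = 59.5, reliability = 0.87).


T_est = rxx * X + (1 - rxx) * mean
T_est = 0.87 * 44 + 0.13 * 59.5
T_est = 38.28 + 7.735
T_est = 46.015

46.015


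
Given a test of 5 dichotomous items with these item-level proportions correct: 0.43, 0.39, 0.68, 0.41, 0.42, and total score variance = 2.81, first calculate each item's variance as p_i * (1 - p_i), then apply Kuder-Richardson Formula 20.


For each item, compute p_i * q_i:
  Item 1: 0.43 * 0.57 = 0.2451
  Item 2: 0.39 * 0.61 = 0.2379
  Item 3: 0.68 * 0.32 = 0.2176
  Item 4: 0.41 * 0.59 = 0.2419
  Item 5: 0.42 * 0.58 = 0.2436
Sum(p_i * q_i) = 0.2451 + 0.2379 + 0.2176 + 0.2419 + 0.2436 = 1.1861
KR-20 = (k/(k-1)) * (1 - Sum(p_i*q_i) / Var_total)
= (5/4) * (1 - 1.1861/2.81)
= 1.25 * 0.5779
KR-20 = 0.7224

0.7224


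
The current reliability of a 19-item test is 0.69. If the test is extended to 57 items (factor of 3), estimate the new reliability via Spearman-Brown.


r_new = (n * rxx) / (1 + (n-1) * rxx)
r_new = (3 * 0.69) / (1 + 2 * 0.69)
r_new = 2.07 / 2.38
r_new = 0.8697

0.8697


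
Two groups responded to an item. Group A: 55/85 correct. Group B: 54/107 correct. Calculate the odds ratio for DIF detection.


Odds_A = 55/30 = 1.8333
Odds_B = 54/53 = 1.0189
OR = Odds_A / Odds_B = 1.8333 / 1.0189
Exactly, OR = (55 * 53) / (30 * 54) = 2915 / 1620
OR = 1.7994

1.7994


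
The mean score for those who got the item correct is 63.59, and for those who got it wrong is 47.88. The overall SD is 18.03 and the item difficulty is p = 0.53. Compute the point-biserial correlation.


q = 1 - p = 0.47
rpb = ((M1 - M0) / SD) * sqrt(p * q)
rpb = ((63.59 - 47.88) / 18.03) * sqrt(0.53 * 0.47)
rpb = 0.4349

0.4349


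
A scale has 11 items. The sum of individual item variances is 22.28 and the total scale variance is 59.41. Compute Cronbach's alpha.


alpha = (k/(k-1)) * (1 - sum(si^2)/s_total^2)
= (11/10) * (1 - 22.28/59.41)
alpha = 0.6875

0.6875


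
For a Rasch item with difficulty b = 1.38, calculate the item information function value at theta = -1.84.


P = 1/(1+exp(-(-1.84-1.38))) = 0.0384
I = P*(1-P) = 0.0384 * 0.9616
I = 0.0369

0.0369


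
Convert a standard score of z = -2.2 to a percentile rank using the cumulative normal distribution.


CDF(z) = 0.5 * (1 + erf(z/sqrt(2)))
erf(-1.5556) = -0.9722
CDF = 0.0139
Percentile rank = 0.0139 * 100 = 1.39

1.39


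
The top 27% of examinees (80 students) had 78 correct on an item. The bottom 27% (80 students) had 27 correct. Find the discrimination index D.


p_upper = 78/80 = 0.975
p_lower = 27/80 = 0.3375
D = 0.975 - 0.3375 = 0.6375

0.6375


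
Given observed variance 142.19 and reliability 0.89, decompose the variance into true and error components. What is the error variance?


var_true = rxx * var_obs = 0.89 * 142.19 = 126.5491
var_error = var_obs - var_true
var_error = 142.19 - 126.5491
var_error = 15.6409

15.6409


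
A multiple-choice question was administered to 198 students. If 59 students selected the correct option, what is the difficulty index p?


Item difficulty p = number correct / total examinees
p = 59 / 198
p = 0.298

0.298


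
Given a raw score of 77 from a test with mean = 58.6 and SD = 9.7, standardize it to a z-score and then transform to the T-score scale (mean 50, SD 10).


z = (X - mean) / SD = (77 - 58.6) / 9.7
z = 18.4 / 9.7
z = 1.8969
T-score = T = 50 + 10z
Carry z at full precision (z = 18.4 / 9.7) into the conversion:
T-score = 50 + 10 * (18.4 / 9.7) = 50 + 184 / 9.7
T-score = 50 + 18.9691
T-score = 68.9691

68.9691


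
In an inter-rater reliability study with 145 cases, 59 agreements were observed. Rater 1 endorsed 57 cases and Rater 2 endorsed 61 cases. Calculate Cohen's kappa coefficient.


P_o = 59/145 = 0.406897
P_e = (57*61 + 88*84) / 21025 = 0.516956
kappa = (P_o - P_e) / (1 - P_e)
kappa = (0.406897 - 0.516956) / (1 - 0.516956)
kappa = -0.2278

-0.2278


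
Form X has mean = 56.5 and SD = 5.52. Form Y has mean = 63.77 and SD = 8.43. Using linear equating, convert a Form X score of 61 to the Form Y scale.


slope = SD_Y / SD_X = 8.43 / 5.52 ~ 1.5272
intercept = mean_Y - slope * mean_X = 63.77 - (8.43 / 5.52) * 56.5 ~ -22.5153
Y = slope * X + intercept. To avoid rounding drift from the rounded slope/intercept, evaluate the equivalent form Y = mean_Y + SD_Y * (X - mean_X) / SD_X at full precision:
Y = 63.77 + 8.43 * (61 - 56.5) / 5.52
Y = 63.77 + 8.43 * 4.5 / 5.52
Y = 63.77 + 37.935 / 5.52
Y = 63.77 + 6.8723
Y = 70.6423

70.6423


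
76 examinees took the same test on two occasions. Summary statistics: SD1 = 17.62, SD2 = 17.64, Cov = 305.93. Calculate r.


r = cov(X,Y) / (SD_X * SD_Y)
r = 305.93 / (17.62 * 17.64)
r = 305.93 / 310.8168
r = 0.9843

0.9843


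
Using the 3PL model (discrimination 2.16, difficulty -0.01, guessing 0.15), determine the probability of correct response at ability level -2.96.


logit = 2.16*(-2.96 - -0.01) = -6.372
P* = 1/(1 + exp(--6.372)) = 0.0017
P = 0.15 + (1 - 0.15) * 0.0017
P = 0.1514

0.1514


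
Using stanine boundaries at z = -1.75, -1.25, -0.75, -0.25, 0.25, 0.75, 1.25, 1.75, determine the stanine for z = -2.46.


Stanine boundaries: [-1.75, -1.25, -0.75, -0.25, 0.25, 0.75, 1.25, 1.75]
z = -2.46
Check each boundary:
  z < -1.75
  z < -1.25
  z < -0.75
  z < -0.25
  z < 0.25
  z < 0.75
  z < 1.25
  z < 1.75
Highest qualifying boundary gives stanine = 1

1


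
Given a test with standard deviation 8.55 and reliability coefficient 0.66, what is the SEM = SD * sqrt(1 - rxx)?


SEM = SD * sqrt(1 - rxx)
SEM = 8.55 * sqrt(1 - 0.66)
SEM = 8.55 * sqrt(0.34) = 8.55 * 0.583095
SEM = 4.9855

4.9855


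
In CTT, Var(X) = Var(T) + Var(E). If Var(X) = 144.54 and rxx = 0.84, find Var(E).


var_true = rxx * var_obs = 0.84 * 144.54 = 121.4136
var_error = var_obs - var_true
var_error = 144.54 - 121.4136
var_error = 23.1264

23.1264


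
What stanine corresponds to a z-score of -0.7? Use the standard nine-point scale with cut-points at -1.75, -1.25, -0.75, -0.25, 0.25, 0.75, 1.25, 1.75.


Stanine boundaries: [-1.75, -1.25, -0.75, -0.25, 0.25, 0.75, 1.25, 1.75]
z = -0.7
Check each boundary:
  z >= -1.75 -> could be stanine 2
  z >= -1.25 -> could be stanine 3
  z >= -0.75 -> could be stanine 4
  z < -0.25
  z < 0.25
  z < 0.75
  z < 1.25
  z < 1.75
Highest qualifying boundary gives stanine = 4

4


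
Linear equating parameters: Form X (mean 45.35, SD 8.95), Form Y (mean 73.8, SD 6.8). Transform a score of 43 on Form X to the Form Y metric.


slope = SD_Y / SD_X = 6.8 / 8.95 ~ 0.7598
intercept = mean_Y - slope * mean_X = 73.8 - (6.8 / 8.95) * 45.35 ~ 39.3441
Y = slope * X + intercept. To avoid rounding drift from the rounded slope/intercept, evaluate the equivalent form Y = mean_Y + SD_Y * (X - mean_X) / SD_X at full precision:
Y = 73.8 + 6.8 * (43 - 45.35) / 8.95
Y = 73.8 - 6.8 * 2.35 / 8.95
Y = 73.8 - 15.98 / 8.95
Y = 73.8 - 1.7855
Y = 72.0145

72.0145


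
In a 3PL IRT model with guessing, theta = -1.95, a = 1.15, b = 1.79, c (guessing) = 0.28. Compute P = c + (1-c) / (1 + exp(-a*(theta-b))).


logit = 1.15*(-1.95 - 1.79) = -4.301
P* = 1/(1 + exp(--4.301)) = 0.0134
P = 0.28 + (1 - 0.28) * 0.0134
P = 0.2896

0.2896


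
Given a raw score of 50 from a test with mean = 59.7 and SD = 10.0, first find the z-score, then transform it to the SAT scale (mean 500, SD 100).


z = (X - mean) / SD = (50 - 59.7) / 10.0
z = -9.7 / 10.0
z = -0.97
SAT-scale = SAT = 500 + 100z
Carry z at full precision (z = -9.7 / 10.0) into the conversion:
SAT-scale = 500 + 100 * (-9.7 / 10.0) = 500 + -970 / 10.0
SAT-scale = 500 + -97.0
SAT-scale = 403.0

403.0


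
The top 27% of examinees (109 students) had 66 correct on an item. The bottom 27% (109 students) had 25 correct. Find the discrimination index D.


p_upper = 66/109 = 0.6055
p_lower = 25/109 = 0.2294
D = 0.6055 - 0.2294 = 0.3761

0.3761


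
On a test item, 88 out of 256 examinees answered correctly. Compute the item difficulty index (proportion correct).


Item difficulty p = number correct / total examinees
p = 88 / 256
p = 0.3438

0.3438


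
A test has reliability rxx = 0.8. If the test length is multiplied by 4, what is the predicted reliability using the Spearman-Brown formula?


r_new = (n * rxx) / (1 + (n-1) * rxx)
r_new = (4 * 0.8) / (1 + 3 * 0.8)
r_new = 3.2 / 3.4
r_new = 0.9412

0.9412


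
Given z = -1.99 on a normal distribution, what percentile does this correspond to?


CDF(z) = 0.5 * (1 + erf(z/sqrt(2)))
erf(-1.4071) = -0.9534
CDF = 0.0233
Percentile rank = 0.0233 * 100 = 2.33

2.33


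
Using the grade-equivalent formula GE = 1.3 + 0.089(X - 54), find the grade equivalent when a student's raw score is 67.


raw - median = 67 - 54 = 13
slope * diff = 0.089 * 13 = 1.157
GE = 1.3 + 1.157
GE = 2.457

2.457


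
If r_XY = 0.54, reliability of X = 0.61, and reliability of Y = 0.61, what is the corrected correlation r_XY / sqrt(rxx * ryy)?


r_corrected = rxy / sqrt(rxx * ryy)
= 0.54 / sqrt(0.61 * 0.61)
= 0.54 / sqrt(0.3721)
= 0.54 / 0.61
r_corrected = 0.8852

0.8852


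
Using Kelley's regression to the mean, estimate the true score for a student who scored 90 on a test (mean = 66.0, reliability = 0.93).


T_est = rxx * X + (1 - rxx) * mean
T_est = 0.93 * 90 + 0.07 * 66.0
T_est = 83.7 + 4.62
T_est = 88.32

88.32


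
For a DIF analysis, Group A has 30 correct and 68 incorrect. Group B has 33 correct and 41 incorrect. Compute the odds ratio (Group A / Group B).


Odds_A = 30/68 = 0.4412
Odds_B = 33/41 = 0.8049
OR = Odds_A / Odds_B = 0.4412 / 0.8049
Exactly, OR = (30 * 41) / (68 * 33) = 1230 / 2244
OR = 0.5481

0.5481


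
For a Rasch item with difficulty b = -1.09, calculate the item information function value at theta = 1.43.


P = 1/(1+exp(-(1.43--1.09))) = 0.9255
I = P*(1-P) = 0.9255 * 0.0745
I = 0.0689

0.0689


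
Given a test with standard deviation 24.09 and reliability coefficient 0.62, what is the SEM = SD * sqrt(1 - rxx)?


SEM = SD * sqrt(1 - rxx)
SEM = 24.09 * sqrt(1 - 0.62)
SEM = 24.09 * sqrt(0.38) = 24.09 * 0.616441
SEM = 14.8501

14.8501


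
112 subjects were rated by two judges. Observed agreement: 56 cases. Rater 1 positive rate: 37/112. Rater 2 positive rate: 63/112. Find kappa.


P_o = 56/112 = 0.5
P_e = (37*63 + 75*49) / 12544 = 0.478795
kappa = (P_o - P_e) / (1 - P_e)
kappa = (0.5 - 0.478795) / (1 - 0.478795)
kappa = 0.0407

0.0407


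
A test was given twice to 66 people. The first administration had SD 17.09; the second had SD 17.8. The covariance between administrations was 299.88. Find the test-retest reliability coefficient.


r = cov(X,Y) / (SD_X * SD_Y)
r = 299.88 / (17.09 * 17.8)
r = 299.88 / 304.202
r = 0.9858

0.9858


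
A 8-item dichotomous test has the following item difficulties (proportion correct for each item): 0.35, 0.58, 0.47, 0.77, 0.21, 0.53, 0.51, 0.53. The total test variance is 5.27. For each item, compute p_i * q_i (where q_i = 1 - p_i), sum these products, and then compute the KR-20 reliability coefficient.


For each item, compute p_i * q_i:
  Item 1: 0.35 * 0.65 = 0.2275
  Item 2: 0.58 * 0.42 = 0.2436
  Item 3: 0.47 * 0.53 = 0.2491
  Item 4: 0.77 * 0.23 = 0.1771
  Item 5: 0.21 * 0.79 = 0.1659
  Item 6: 0.53 * 0.47 = 0.2491
  Item 7: 0.51 * 0.49 = 0.2499
  Item 8: 0.53 * 0.47 = 0.2491
Sum(p_i * q_i) = 0.2275 + 0.2436 + 0.2491 + 0.1771 + 0.1659 + 0.2491 + 0.2499 + 0.2491 = 1.8113
KR-20 = (k/(k-1)) * (1 - Sum(p_i*q_i) / Var_total)
= (8/7) * (1 - 1.8113/5.27)
= 1.1429 * 0.6563
KR-20 = 0.7501

0.7501


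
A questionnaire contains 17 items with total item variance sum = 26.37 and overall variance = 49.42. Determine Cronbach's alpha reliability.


alpha = (k/(k-1)) * (1 - sum(si^2)/s_total^2)
= (17/16) * (1 - 26.37/49.42)
alpha = 0.4956

0.4956


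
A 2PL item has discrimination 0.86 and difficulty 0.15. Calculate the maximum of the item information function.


For 2PL, max info at theta = b = 0.15
I_max = a^2 / 4 = 0.86^2 / 4
= 0.7396 / 4
I_max = 0.1849

0.1849


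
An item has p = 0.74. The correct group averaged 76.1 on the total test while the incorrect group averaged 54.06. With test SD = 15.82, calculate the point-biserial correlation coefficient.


q = 1 - p = 0.26
rpb = ((M1 - M0) / SD) * sqrt(p * q)
rpb = ((76.1 - 54.06) / 15.82) * sqrt(0.74 * 0.26)
rpb = 0.6111

0.6111


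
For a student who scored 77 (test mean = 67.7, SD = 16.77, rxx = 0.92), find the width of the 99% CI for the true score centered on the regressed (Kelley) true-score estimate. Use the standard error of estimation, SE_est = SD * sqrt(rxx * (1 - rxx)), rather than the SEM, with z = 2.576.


True score estimate = 0.92*77 + 0.08*67.7 = 76.256
SE_est = SD * sqrt(rxx * (1 - rxx)) = 16.77 * sqrt(0.92 * 0.08) = 16.77 * sqrt(0.0736) = 4.549587
CI = T_est +/- z * SE_est, so width = 2 * z * SE_est = 2 * 2.576 * 4.549587
Width = 23.4395

23.4395


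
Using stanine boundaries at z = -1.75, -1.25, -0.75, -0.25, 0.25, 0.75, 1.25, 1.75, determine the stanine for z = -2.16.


Stanine boundaries: [-1.75, -1.25, -0.75, -0.25, 0.25, 0.75, 1.25, 1.75]
z = -2.16
Check each boundary:
  z < -1.75
  z < -1.25
  z < -0.75
  z < -0.25
  z < 0.25
  z < 0.75
  z < 1.25
  z < 1.75
Highest qualifying boundary gives stanine = 1

1


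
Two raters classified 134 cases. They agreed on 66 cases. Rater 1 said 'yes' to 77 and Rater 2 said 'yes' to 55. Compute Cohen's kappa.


P_o = 66/134 = 0.492537
P_e = (77*55 + 57*79) / 17956 = 0.486634
kappa = (P_o - P_e) / (1 - P_e)
kappa = (0.492537 - 0.486634) / (1 - 0.486634)
kappa = 0.0115

0.0115


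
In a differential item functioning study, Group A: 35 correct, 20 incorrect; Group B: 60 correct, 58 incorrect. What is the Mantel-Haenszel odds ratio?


Odds_A = 35/20 = 1.75
Odds_B = 60/58 = 1.0345
OR = Odds_A / Odds_B = 1.75 / 1.0345
Exactly, OR = (35 * 58) / (20 * 60) = 2030 / 1200
OR = 1.6917

1.6917


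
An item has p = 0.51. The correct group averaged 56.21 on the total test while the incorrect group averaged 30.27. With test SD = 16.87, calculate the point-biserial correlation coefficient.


q = 1 - p = 0.49
rpb = ((M1 - M0) / SD) * sqrt(p * q)
rpb = ((56.21 - 30.27) / 16.87) * sqrt(0.51 * 0.49)
rpb = 0.7687

0.7687


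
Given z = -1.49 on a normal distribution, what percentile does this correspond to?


CDF(z) = 0.5 * (1 + erf(z/sqrt(2)))
erf(-1.0536) = -0.8638
CDF = 0.0681
Percentile rank = 0.0681 * 100 = 6.81

6.81


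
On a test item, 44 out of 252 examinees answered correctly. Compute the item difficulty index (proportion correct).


Item difficulty p = number correct / total examinees
p = 44 / 252
p = 0.1746

0.1746


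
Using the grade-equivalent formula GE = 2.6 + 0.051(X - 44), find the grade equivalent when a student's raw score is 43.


raw - median = 43 - 44 = -1
slope * diff = 0.051 * -1 = -0.051
GE = 2.6 + -0.051
GE = 2.549

2.549


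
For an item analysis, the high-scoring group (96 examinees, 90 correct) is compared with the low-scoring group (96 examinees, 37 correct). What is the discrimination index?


p_upper = 90/96 = 0.9375
p_lower = 37/96 = 0.3854
D = 0.9375 - 0.3854 = 0.5521

0.5521


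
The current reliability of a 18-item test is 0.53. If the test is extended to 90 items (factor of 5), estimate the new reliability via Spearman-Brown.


r_new = (n * rxx) / (1 + (n-1) * rxx)
r_new = (5 * 0.53) / (1 + 4 * 0.53)
r_new = 2.65 / 3.12
r_new = 0.8494

0.8494


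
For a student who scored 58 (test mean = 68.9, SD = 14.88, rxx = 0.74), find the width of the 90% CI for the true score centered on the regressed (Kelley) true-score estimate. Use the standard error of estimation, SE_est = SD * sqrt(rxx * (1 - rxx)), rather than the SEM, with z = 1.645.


True score estimate = 0.74*58 + 0.26*68.9 = 60.834
SE_est = SD * sqrt(rxx * (1 - rxx)) = 14.88 * sqrt(0.74 * 0.26) = 14.88 * sqrt(0.1924) = 6.526878
CI = T_est +/- z * SE_est, so width = 2 * z * SE_est = 2 * 1.645 * 6.526878
Width = 21.4734

21.4734


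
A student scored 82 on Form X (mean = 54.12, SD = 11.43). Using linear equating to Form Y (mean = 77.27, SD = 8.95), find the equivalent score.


slope = SD_Y / SD_X = 8.95 / 11.43 ~ 0.783
intercept = mean_Y - slope * mean_X = 77.27 - (8.95 / 11.43) * 54.12 ~ 34.8926
Y = slope * X + intercept. To avoid rounding drift from the rounded slope/intercept, evaluate the equivalent form Y = mean_Y + SD_Y * (X - mean_X) / SD_X at full precision:
Y = 77.27 + 8.95 * (82 - 54.12) / 11.43
Y = 77.27 + 8.95 * 27.88 / 11.43
Y = 77.27 + 249.526 / 11.43
Y = 77.27 + 21.8308
Y = 99.1008

99.1008


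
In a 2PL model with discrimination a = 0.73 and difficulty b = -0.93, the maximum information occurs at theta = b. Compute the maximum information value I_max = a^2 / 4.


For 2PL, max info at theta = b = -0.93
I_max = a^2 / 4 = 0.73^2 / 4
= 0.5329 / 4
I_max = 0.1332

0.1332


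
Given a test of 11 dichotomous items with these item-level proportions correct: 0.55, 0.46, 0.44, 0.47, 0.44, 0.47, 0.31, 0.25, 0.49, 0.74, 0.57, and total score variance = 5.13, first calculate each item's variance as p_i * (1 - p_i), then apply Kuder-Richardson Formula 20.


For each item, compute p_i * q_i:
  Item 1: 0.55 * 0.45 = 0.2475
  Item 2: 0.46 * 0.54 = 0.2484
  Item 3: 0.44 * 0.56 = 0.2464
  Item 4: 0.47 * 0.53 = 0.2491
  Item 5: 0.44 * 0.56 = 0.2464
  Item 6: 0.47 * 0.53 = 0.2491
  Item 7: 0.31 * 0.69 = 0.2139
  Item 8: 0.25 * 0.75 = 0.1875
  Item 9: 0.49 * 0.51 = 0.2499
  Item 10: 0.74 * 0.26 = 0.1924
  Item 11: 0.57 * 0.43 = 0.2451
Sum(p_i * q_i) = 0.2475 + 0.2484 + 0.2464 + 0.2491 + 0.2464 + 0.2491 + 0.2139 + 0.1875 + 0.2499 + 0.1924 + 0.2451 = 2.5757
KR-20 = (k/(k-1)) * (1 - Sum(p_i*q_i) / Var_total)
= (11/10) * (1 - 2.5757/5.13)
= 1.1 * 0.4979
KR-20 = 0.5477

0.5477


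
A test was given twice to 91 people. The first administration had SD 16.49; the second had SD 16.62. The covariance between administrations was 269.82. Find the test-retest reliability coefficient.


r = cov(X,Y) / (SD_X * SD_Y)
r = 269.82 / (16.49 * 16.62)
r = 269.82 / 274.0638
r = 0.9845

0.9845


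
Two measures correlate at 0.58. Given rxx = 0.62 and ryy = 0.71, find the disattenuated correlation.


r_corrected = rxy / sqrt(rxx * ryy)
= 0.58 / sqrt(0.62 * 0.71)
= 0.58 / sqrt(0.4402)
= 0.58 / 0.663476
r_corrected = 0.8742

0.8742


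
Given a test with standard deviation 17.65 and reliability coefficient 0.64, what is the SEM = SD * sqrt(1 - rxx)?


SEM = SD * sqrt(1 - rxx)
SEM = 17.65 * sqrt(1 - 0.64)
SEM = 17.65 * sqrt(0.36) = 17.65 * 0.6
SEM = 10.59

10.59


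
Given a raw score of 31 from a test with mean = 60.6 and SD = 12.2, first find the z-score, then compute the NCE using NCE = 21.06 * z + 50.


z = (X - mean) / SD = (31 - 60.6) / 12.2
z = -29.6 / 12.2
z = -2.4262
NCE = NCE = 21.06z + 50
Carry z at full precision (z = -29.6 / 12.2) into the conversion:
NCE = 21.06 * (-29.6 / 12.2) + 50 = -623.376 / 12.2 + 50
NCE = -51.0964 + 50
NCE = -1.0964

-1.0964


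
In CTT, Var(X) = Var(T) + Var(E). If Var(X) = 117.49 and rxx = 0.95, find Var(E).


var_true = rxx * var_obs = 0.95 * 117.49 = 111.6155
var_error = var_obs - var_true
var_error = 117.49 - 111.6155
var_error = 5.8745

5.8745


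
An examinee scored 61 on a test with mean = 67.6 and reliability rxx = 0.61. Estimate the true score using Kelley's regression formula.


T_est = rxx * X + (1 - rxx) * mean
T_est = 0.61 * 61 + 0.39 * 67.6
T_est = 37.21 + 26.364
T_est = 63.574

63.574


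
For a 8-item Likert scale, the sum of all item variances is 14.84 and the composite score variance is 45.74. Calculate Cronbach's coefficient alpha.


alpha = (k/(k-1)) * (1 - sum(si^2)/s_total^2)
= (8/7) * (1 - 14.84/45.74)
alpha = 0.7721

0.7721


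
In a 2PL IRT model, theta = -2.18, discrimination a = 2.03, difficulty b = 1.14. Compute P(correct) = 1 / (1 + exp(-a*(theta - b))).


a*(theta - b) = 2.03 * (-2.18 - 1.14) = -6.7396
exp(--6.7396) = 845.2226
P = 1 / (1 + 845.2226)
P = 0.0012

0.0012


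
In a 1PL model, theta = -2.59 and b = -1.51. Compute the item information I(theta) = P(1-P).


P = 1/(1+exp(-(-2.59--1.51))) = 0.2535
I = P*(1-P) = 0.2535 * 0.7465
I = 0.1892

0.1892


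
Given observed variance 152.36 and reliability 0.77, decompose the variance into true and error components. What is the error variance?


var_true = rxx * var_obs = 0.77 * 152.36 = 117.3172
var_error = var_obs - var_true
var_error = 152.36 - 117.3172
var_error = 35.0428

35.0428


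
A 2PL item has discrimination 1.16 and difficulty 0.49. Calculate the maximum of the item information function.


For 2PL, max info at theta = b = 0.49
I_max = a^2 / 4 = 1.16^2 / 4
= 1.3456 / 4
I_max = 0.3364

0.3364


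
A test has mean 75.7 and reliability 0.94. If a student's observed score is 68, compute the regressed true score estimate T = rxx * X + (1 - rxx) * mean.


T_est = rxx * X + (1 - rxx) * mean
T_est = 0.94 * 68 + 0.06 * 75.7
T_est = 63.92 + 4.542
T_est = 68.462

68.462


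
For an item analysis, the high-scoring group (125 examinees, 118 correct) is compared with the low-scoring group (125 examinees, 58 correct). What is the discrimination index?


p_upper = 118/125 = 0.944
p_lower = 58/125 = 0.464
D = 0.944 - 0.464 = 0.48

0.48


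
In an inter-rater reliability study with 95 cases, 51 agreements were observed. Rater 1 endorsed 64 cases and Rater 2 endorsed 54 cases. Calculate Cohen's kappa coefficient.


P_o = 51/95 = 0.536842
P_e = (64*54 + 31*41) / 9025 = 0.523767
kappa = (P_o - P_e) / (1 - P_e)
kappa = (0.536842 - 0.523767) / (1 - 0.523767)
kappa = 0.0275

0.0275


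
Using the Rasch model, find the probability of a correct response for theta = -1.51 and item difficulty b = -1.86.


theta - b = -1.51 - -1.86 = 0.35
exp(-(theta - b)) = exp(-0.35) = 0.7047
P = 1 / (1 + 0.7047)
P = 0.5866

0.5866


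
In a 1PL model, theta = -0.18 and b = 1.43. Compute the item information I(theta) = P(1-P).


P = 1/(1+exp(-(-0.18-1.43))) = 0.1666
I = P*(1-P) = 0.1666 * 0.8334
I = 0.1388

0.1388


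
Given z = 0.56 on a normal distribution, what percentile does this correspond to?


CDF(z) = 0.5 * (1 + erf(z/sqrt(2)))
erf(0.396) = 0.4245
CDF = 0.7123
Percentile rank = 0.7123 * 100 = 71.23

71.23


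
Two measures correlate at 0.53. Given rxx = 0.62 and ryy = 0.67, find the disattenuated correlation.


r_corrected = rxy / sqrt(rxx * ryy)
= 0.53 / sqrt(0.62 * 0.67)
= 0.53 / sqrt(0.4154)
= 0.53 / 0.644515
r_corrected = 0.8223

0.8223


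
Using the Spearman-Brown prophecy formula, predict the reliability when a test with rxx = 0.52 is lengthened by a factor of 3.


r_new = (n * rxx) / (1 + (n-1) * rxx)
r_new = (3 * 0.52) / (1 + 2 * 0.52)
r_new = 1.56 / 2.04
r_new = 0.7647

0.7647


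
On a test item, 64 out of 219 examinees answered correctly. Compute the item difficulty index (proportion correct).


Item difficulty p = number correct / total examinees
p = 64 / 219
p = 0.2922

0.2922


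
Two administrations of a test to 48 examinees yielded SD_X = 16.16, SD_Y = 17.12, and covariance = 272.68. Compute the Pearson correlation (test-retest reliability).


r = cov(X,Y) / (SD_X * SD_Y)
r = 272.68 / (16.16 * 17.12)
r = 272.68 / 276.6592
r = 0.9856

0.9856


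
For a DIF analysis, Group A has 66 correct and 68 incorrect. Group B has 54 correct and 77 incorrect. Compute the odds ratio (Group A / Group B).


Odds_A = 66/68 = 0.9706
Odds_B = 54/77 = 0.7013
OR = Odds_A / Odds_B = 0.9706 / 0.7013
Exactly, OR = (66 * 77) / (68 * 54) = 5082 / 3672
OR = 1.384

1.384


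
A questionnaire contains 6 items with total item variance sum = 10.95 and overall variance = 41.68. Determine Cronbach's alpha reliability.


alpha = (k/(k-1)) * (1 - sum(si^2)/s_total^2)
= (6/5) * (1 - 10.95/41.68)
alpha = 0.8847

0.8847


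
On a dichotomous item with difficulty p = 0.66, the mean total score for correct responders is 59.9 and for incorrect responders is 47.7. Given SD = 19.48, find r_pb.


q = 1 - p = 0.34
rpb = ((M1 - M0) / SD) * sqrt(p * q)
rpb = ((59.9 - 47.7) / 19.48) * sqrt(0.66 * 0.34)
rpb = 0.2967

0.2967


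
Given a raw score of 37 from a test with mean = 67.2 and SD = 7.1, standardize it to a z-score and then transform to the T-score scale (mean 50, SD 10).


z = (X - mean) / SD = (37 - 67.2) / 7.1
z = -30.2 / 7.1
z = -4.2535
T-score = T = 50 + 10z
Carry z at full precision (z = -30.2 / 7.1) into the conversion:
T-score = 50 + 10 * (-30.2 / 7.1) = 50 + -302 / 7.1
T-score = 50 + -42.5352
T-score = 7.4648

7.4648


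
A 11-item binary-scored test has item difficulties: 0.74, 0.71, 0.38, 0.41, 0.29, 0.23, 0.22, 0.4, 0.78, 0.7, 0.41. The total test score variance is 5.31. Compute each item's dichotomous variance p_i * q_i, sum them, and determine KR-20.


For each item, compute p_i * q_i:
  Item 1: 0.74 * 0.26 = 0.1924
  Item 2: 0.71 * 0.29 = 0.2059
  Item 3: 0.38 * 0.62 = 0.2356
  Item 4: 0.41 * 0.59 = 0.2419
  Item 5: 0.29 * 0.71 = 0.2059
  Item 6: 0.23 * 0.77 = 0.1771
  Item 7: 0.22 * 0.78 = 0.1716
  Item 8: 0.4 * 0.6 = 0.24
  Item 9: 0.78 * 0.22 = 0.1716
  Item 10: 0.7 * 0.3 = 0.21
  Item 11: 0.41 * 0.59 = 0.2419
Sum(p_i * q_i) = 0.1924 + 0.2059 + 0.2356 + 0.2419 + 0.2059 + 0.1771 + 0.1716 + 0.24 + 0.1716 + 0.21 + 0.2419 = 2.2939
KR-20 = (k/(k-1)) * (1 - Sum(p_i*q_i) / Var_total)
= (11/10) * (1 - 2.2939/5.31)
= 1.1 * 0.568
KR-20 = 0.6248

0.6248


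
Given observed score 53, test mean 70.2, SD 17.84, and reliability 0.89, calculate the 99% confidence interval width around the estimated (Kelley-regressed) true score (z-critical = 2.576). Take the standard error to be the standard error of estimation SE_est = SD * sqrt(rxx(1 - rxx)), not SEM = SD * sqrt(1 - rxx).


True score estimate = 0.89*53 + 0.11*70.2 = 54.892
SE_est = SD * sqrt(rxx * (1 - rxx)) = 17.84 * sqrt(0.89 * 0.11) = 17.84 * sqrt(0.0979) = 5.581953
CI = T_est +/- z * SE_est, so width = 2 * z * SE_est = 2 * 2.576 * 5.581953
Width = 28.7582

28.7582


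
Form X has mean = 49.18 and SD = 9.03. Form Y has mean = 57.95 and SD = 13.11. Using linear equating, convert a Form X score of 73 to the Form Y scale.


slope = SD_Y / SD_X = 13.11 / 9.03 ~ 1.4518
intercept = mean_Y - slope * mean_X = 57.95 - (13.11 / 9.03) * 49.18 ~ -13.4509
Y = slope * X + intercept. To avoid rounding drift from the rounded slope/intercept, evaluate the equivalent form Y = mean_Y + SD_Y * (X - mean_X) / SD_X at full precision:
Y = 57.95 + 13.11 * (73 - 49.18) / 9.03
Y = 57.95 + 13.11 * 23.82 / 9.03
Y = 57.95 + 312.2802 / 9.03
Y = 57.95 + 34.5825
Y = 92.5325

92.5325


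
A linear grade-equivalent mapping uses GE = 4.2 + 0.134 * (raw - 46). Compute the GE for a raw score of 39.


raw - median = 39 - 46 = -7
slope * diff = 0.134 * -7 = -0.938
GE = 4.2 + -0.938
GE = 3.262

3.262


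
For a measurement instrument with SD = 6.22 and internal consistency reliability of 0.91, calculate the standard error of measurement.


SEM = SD * sqrt(1 - rxx)
SEM = 6.22 * sqrt(1 - 0.91)
SEM = 6.22 * sqrt(0.09) = 6.22 * 0.3
SEM = 1.866

1.866


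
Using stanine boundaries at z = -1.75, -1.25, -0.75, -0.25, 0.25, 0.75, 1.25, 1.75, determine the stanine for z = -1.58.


Stanine boundaries: [-1.75, -1.25, -0.75, -0.25, 0.25, 0.75, 1.25, 1.75]
z = -1.58
Check each boundary:
  z >= -1.75 -> could be stanine 2
  z < -1.25
  z < -0.75
  z < -0.25
  z < 0.25
  z < 0.75
  z < 1.25
  z < 1.75
Highest qualifying boundary gives stanine = 2

2


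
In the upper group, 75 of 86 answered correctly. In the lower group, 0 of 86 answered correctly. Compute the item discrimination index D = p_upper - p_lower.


p_upper = 75/86 = 0.8721
p_lower = 0/86 = 0.0
D = 0.8721 - 0.0 = 0.8721

0.8721


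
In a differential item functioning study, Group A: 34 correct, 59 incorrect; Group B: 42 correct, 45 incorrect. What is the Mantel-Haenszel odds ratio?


Odds_A = 34/59 = 0.5763
Odds_B = 42/45 = 0.9333
OR = Odds_A / Odds_B = 0.5763 / 0.9333
Exactly, OR = (34 * 45) / (59 * 42) = 1530 / 2478
OR = 0.6174

0.6174


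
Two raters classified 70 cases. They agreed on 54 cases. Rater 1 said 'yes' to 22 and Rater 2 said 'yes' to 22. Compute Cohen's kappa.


P_o = 54/70 = 0.771429
P_e = (22*22 + 48*48) / 4900 = 0.56898
kappa = (P_o - P_e) / (1 - P_e)
kappa = (0.771429 - 0.56898) / (1 - 0.56898)
kappa = 0.4697

0.4697


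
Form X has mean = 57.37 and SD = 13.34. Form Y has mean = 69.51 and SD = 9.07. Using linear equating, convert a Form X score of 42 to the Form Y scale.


slope = SD_Y / SD_X = 9.07 / 13.34 ~ 0.6799
intercept = mean_Y - slope * mean_X = 69.51 - (9.07 / 13.34) * 57.37 ~ 30.5036
Y = slope * X + intercept. To avoid rounding drift from the rounded slope/intercept, evaluate the equivalent form Y = mean_Y + SD_Y * (X - mean_X) / SD_X at full precision:
Y = 69.51 + 9.07 * (42 - 57.37) / 13.34
Y = 69.51 - 9.07 * 15.37 / 13.34
Y = 69.51 - 139.4059 / 13.34
Y = 69.51 - 10.4502
Y = 59.0598

59.0598


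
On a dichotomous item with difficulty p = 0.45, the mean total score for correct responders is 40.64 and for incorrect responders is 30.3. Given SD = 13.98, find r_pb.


q = 1 - p = 0.55
rpb = ((M1 - M0) / SD) * sqrt(p * q)
rpb = ((40.64 - 30.3) / 13.98) * sqrt(0.45 * 0.55)
rpb = 0.368

0.368


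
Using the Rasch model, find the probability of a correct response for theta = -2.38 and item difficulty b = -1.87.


theta - b = -2.38 - -1.87 = -0.51
exp(-(theta - b)) = exp(0.51) = 1.6653
P = 1 / (1 + 1.6653)
P = 0.3752

0.3752


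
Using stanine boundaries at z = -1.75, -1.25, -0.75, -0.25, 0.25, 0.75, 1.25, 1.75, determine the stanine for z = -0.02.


Stanine boundaries: [-1.75, -1.25, -0.75, -0.25, 0.25, 0.75, 1.25, 1.75]
z = -0.02
Check each boundary:
  z >= -1.75 -> could be stanine 2
  z >= -1.25 -> could be stanine 3
  z >= -0.75 -> could be stanine 4
  z >= -0.25 -> could be stanine 5
  z < 0.25
  z < 0.75
  z < 1.25
  z < 1.75
Highest qualifying boundary gives stanine = 5

5


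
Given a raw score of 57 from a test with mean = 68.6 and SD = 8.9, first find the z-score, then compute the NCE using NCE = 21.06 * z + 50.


z = (X - mean) / SD = (57 - 68.6) / 8.9
z = -11.6 / 8.9
z = -1.3034
NCE = NCE = 21.06z + 50
Carry z at full precision (z = -11.6 / 8.9) into the conversion:
NCE = 21.06 * (-11.6 / 8.9) + 50 = -244.296 / 8.9 + 50
NCE = -27.449 + 50
NCE = 22.551

22.551


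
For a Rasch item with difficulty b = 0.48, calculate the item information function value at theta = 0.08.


P = 1/(1+exp(-(0.08-0.48))) = 0.4013
I = P*(1-P) = 0.4013 * 0.5987
I = 0.2403

0.2403


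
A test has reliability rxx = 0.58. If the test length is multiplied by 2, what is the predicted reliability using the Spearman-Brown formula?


r_new = (n * rxx) / (1 + (n-1) * rxx)
r_new = (2 * 0.58) / (1 + 1 * 0.58)
r_new = 1.16 / 1.58
r_new = 0.7342

0.7342


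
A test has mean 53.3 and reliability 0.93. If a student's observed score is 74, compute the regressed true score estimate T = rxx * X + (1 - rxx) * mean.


T_est = rxx * X + (1 - rxx) * mean
T_est = 0.93 * 74 + 0.07 * 53.3
T_est = 68.82 + 3.731
T_est = 72.551

72.551


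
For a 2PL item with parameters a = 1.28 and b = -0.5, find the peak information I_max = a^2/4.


For 2PL, max info at theta = b = -0.5
I_max = a^2 / 4 = 1.28^2 / 4
= 1.6384 / 4
I_max = 0.4096

0.4096


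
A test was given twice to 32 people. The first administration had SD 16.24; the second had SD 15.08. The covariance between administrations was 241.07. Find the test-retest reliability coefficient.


r = cov(X,Y) / (SD_X * SD_Y)
r = 241.07 / (16.24 * 15.08)
r = 241.07 / 244.8992
r = 0.9844

0.9844


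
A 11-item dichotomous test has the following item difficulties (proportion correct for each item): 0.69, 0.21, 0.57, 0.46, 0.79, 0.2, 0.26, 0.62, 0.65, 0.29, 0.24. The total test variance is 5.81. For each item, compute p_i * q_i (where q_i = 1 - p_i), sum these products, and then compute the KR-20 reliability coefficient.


For each item, compute p_i * q_i:
  Item 1: 0.69 * 0.31 = 0.2139
  Item 2: 0.21 * 0.79 = 0.1659
  Item 3: 0.57 * 0.43 = 0.2451
  Item 4: 0.46 * 0.54 = 0.2484
  Item 5: 0.79 * 0.21 = 0.1659
  Item 6: 0.2 * 0.8 = 0.16
  Item 7: 0.26 * 0.74 = 0.1924
  Item 8: 0.62 * 0.38 = 0.2356
  Item 9: 0.65 * 0.35 = 0.2275
  Item 10: 0.29 * 0.71 = 0.2059
  Item 11: 0.24 * 0.76 = 0.1824
Sum(p_i * q_i) = 0.2139 + 0.1659 + 0.2451 + 0.2484 + 0.1659 + 0.16 + 0.1924 + 0.2356 + 0.2275 + 0.2059 + 0.1824 = 2.243
KR-20 = (k/(k-1)) * (1 - Sum(p_i*q_i) / Var_total)
= (11/10) * (1 - 2.243/5.81)
= 1.1 * 0.6139
KR-20 = 0.6753

0.6753


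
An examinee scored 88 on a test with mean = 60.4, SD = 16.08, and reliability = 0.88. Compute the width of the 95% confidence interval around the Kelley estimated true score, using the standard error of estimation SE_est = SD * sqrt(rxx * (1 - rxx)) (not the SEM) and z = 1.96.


True score estimate = 0.88*88 + 0.12*60.4 = 84.688
SE_est = SD * sqrt(rxx * (1 - rxx)) = 16.08 * sqrt(0.88 * 0.12) = 16.08 * sqrt(0.1056) = 5.225382
CI = T_est +/- z * SE_est, so width = 2 * z * SE_est = 2 * 1.96 * 5.225382
Width = 20.4835

20.4835


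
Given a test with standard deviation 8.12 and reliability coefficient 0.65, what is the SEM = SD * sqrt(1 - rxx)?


SEM = SD * sqrt(1 - rxx)
SEM = 8.12 * sqrt(1 - 0.65)
SEM = 8.12 * sqrt(0.35) = 8.12 * 0.591608
SEM = 4.8039

4.8039


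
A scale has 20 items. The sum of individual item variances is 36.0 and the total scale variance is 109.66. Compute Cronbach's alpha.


alpha = (k/(k-1)) * (1 - sum(si^2)/s_total^2)
= (20/19) * (1 - 36.0/109.66)
alpha = 0.7071

0.7071


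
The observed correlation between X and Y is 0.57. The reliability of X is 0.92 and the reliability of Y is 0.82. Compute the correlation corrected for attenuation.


r_corrected = rxy / sqrt(rxx * ryy)
= 0.57 / sqrt(0.92 * 0.82)
= 0.57 / sqrt(0.7544)
= 0.57 / 0.868562
r_corrected = 0.6563

0.6563


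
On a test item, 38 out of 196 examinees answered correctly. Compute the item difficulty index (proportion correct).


Item difficulty p = number correct / total examinees
p = 38 / 196
p = 0.1939

0.1939


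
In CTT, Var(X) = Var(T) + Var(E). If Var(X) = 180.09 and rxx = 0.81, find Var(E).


var_true = rxx * var_obs = 0.81 * 180.09 = 145.8729
var_error = var_obs - var_true
var_error = 180.09 - 145.8729
var_error = 34.2171

34.2171


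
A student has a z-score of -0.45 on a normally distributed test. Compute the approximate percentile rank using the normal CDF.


CDF(z) = 0.5 * (1 + erf(z/sqrt(2)))
erf(-0.3182) = -0.3473
CDF = 0.3264
Percentile rank = 0.3264 * 100 = 32.64

32.64


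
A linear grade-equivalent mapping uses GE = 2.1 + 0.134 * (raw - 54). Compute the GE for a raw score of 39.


raw - median = 39 - 54 = -15
slope * diff = 0.134 * -15 = -2.01
GE = 2.1 + -2.01
GE = 0.09

0.09


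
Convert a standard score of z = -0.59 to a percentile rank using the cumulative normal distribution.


CDF(z) = 0.5 * (1 + erf(z/sqrt(2)))
erf(-0.4172) = -0.4448
CDF = 0.2776
Percentile rank = 0.2776 * 100 = 27.76

27.76


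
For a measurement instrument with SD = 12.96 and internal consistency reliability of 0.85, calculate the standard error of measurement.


SEM = SD * sqrt(1 - rxx)
SEM = 12.96 * sqrt(1 - 0.85)
SEM = 12.96 * sqrt(0.15) = 12.96 * 0.387298
SEM = 5.0194

5.0194


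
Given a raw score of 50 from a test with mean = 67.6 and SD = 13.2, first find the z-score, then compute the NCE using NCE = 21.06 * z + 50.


z = (X - mean) / SD = (50 - 67.6) / 13.2
z = -17.6 / 13.2
z = -1.3333
NCE = NCE = 21.06z + 50
Carry z at full precision (z = -17.6 / 13.2) into the conversion:
NCE = 21.06 * (-17.6 / 13.2) + 50 = -370.656 / 13.2 + 50
NCE = -28.08 + 50
NCE = 21.92

21.92


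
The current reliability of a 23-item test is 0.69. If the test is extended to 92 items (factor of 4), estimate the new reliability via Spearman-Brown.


r_new = (n * rxx) / (1 + (n-1) * rxx)
r_new = (4 * 0.69) / (1 + 3 * 0.69)
r_new = 2.76 / 3.07
r_new = 0.899

0.899


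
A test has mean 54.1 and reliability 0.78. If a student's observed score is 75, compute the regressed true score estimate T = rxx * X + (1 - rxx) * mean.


T_est = rxx * X + (1 - rxx) * mean
T_est = 0.78 * 75 + 0.22 * 54.1
T_est = 58.5 + 11.902
T_est = 70.402

70.402


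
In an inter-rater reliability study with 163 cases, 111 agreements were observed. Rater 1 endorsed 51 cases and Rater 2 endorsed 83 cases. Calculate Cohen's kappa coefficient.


P_o = 111/163 = 0.680982
P_e = (51*83 + 112*80) / 26569 = 0.496556
kappa = (P_o - P_e) / (1 - P_e)
kappa = (0.680982 - 0.496556) / (1 - 0.496556)
kappa = 0.3663

0.3663


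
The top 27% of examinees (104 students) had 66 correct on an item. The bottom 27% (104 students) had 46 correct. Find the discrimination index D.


p_upper = 66/104 = 0.6346
p_lower = 46/104 = 0.4423
D = 0.6346 - 0.4423 = 0.1923

0.1923


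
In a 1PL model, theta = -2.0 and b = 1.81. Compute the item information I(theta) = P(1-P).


P = 1/(1+exp(-(-2.0-1.81))) = 0.0217
I = P*(1-P) = 0.0217 * 0.9783
I = 0.0212

0.0212


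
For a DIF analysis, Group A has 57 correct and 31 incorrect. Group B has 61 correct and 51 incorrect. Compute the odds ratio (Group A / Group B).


Odds_A = 57/31 = 1.8387
Odds_B = 61/51 = 1.1961
OR = Odds_A / Odds_B = 1.8387 / 1.1961
Exactly, OR = (57 * 51) / (31 * 61) = 2907 / 1891
OR = 1.5373

1.5373


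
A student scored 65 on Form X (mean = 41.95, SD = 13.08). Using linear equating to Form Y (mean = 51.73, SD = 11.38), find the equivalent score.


slope = SD_Y / SD_X = 11.38 / 13.08 ~ 0.87
intercept = mean_Y - slope * mean_X = 51.73 - (11.38 / 13.08) * 41.95 ~ 15.2322
Y = slope * X + intercept. To avoid rounding drift from the rounded slope/intercept, evaluate the equivalent form Y = mean_Y + SD_Y * (X - mean_X) / SD_X at full precision:
Y = 51.73 + 11.38 * (65 - 41.95) / 13.08
Y = 51.73 + 11.38 * 23.05 / 13.08
Y = 51.73 + 262.309 / 13.08
Y = 51.73 + 20.0542
Y = 71.7842

71.7842
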